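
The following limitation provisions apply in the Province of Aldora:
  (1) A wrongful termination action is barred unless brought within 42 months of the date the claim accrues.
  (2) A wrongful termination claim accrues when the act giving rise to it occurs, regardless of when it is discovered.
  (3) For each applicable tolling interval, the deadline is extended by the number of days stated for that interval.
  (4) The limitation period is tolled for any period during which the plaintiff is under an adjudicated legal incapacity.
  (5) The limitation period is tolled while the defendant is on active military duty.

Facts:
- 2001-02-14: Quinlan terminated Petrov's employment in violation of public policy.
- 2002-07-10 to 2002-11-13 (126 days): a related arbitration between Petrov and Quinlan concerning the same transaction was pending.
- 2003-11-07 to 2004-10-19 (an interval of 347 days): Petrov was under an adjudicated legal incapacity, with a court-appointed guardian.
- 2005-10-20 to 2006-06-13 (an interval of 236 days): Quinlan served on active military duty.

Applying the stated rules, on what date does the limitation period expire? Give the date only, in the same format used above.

The claim accrued on 2001-02-14, when the wrongful act occurred.
The untolled deadline — 42 months after 2001-02-14 — is 2004-08-14.
Because the plaintiff's legal incapacity ran from 2003-11-07 to 2004-10-19, the deadline is extended by 347 days to 2005-07-27.
The defendant's active military service starting 2005-10-20 came too late — the period had run on 2005-07-27 — and so does not extend the deadline.
The pending related arbitration from 2002-07-10 to 2002-11-13 does not toll the period, because no stated rule makes a pending arbitration a tolling event.

2005-07-27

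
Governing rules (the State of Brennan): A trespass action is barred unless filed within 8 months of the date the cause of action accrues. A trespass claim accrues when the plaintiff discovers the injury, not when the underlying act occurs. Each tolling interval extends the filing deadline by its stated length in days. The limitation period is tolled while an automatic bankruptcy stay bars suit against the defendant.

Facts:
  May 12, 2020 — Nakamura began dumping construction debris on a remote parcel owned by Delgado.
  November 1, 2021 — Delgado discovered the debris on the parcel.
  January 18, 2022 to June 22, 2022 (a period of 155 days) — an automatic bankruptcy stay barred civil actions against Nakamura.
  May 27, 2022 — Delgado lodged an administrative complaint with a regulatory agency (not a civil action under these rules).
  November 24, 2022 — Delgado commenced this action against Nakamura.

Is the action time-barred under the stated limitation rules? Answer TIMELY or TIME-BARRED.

TIMELY

Accrual is tied to discovery, so the period began on November 1, 2021 rather than on May 12, 2020 when the act occurred.
The untolled deadline — 8 months after November 1, 2021 — is July 1, 2022.
The automatic bankruptcy stay from January 18, 2022 to June 22, 2022 tolled the period for 155 days, extending the deadline to December 3, 2022.
The other events in the timeline have no effect on the limitation period under the stated rules.
Delgado filed on November 24, 2022, before the December 3, 2022 deadline, so the action is timely.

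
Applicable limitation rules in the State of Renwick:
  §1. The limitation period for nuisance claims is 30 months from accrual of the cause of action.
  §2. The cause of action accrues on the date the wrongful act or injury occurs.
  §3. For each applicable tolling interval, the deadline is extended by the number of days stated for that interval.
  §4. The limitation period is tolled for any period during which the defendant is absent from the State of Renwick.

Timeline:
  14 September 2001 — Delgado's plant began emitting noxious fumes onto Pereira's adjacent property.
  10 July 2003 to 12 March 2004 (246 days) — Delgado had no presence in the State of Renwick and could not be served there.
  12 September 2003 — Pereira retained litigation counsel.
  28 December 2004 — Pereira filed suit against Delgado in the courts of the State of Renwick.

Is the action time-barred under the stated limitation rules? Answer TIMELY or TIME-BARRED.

TIME-BARRED

The cause of action accrued on 14 September 2001, the date of the act.
30 months from 14 September 2001 is 14 March 2004.
The period was tolled for 246 days by the defendant's absence from the jurisdiction (10 July 2003 to 12 March 2004), pushing the deadline to 15 November 2004.
The other events in the timeline have no effect on the limitation period under the stated rules.
Filing on 28 December 2004 missed the 15 November 2004 deadline — the action is time-barred.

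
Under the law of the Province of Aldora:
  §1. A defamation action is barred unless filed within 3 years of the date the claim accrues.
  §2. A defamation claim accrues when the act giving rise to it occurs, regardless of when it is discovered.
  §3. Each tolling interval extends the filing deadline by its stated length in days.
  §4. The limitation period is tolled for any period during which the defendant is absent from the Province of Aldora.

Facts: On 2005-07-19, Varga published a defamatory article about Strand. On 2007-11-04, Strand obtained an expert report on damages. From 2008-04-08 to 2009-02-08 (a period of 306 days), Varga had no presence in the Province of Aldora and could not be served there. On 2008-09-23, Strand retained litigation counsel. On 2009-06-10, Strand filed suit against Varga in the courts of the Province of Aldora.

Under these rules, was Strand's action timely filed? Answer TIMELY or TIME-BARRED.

TIME-BARRED

The limitation period began to run on 2005-07-19.
3 years from 2005-07-19 is 2008-07-19.
Because the defendant's absence from the jurisdiction ran from 2008-04-08 to 2009-02-08, the deadline is extended by 306 days to 2009-05-21.
The other events in the timeline have no effect on the limitation period under the stated rules.
Strand filed on 2009-06-10, after the 2009-05-21 deadline, so the action is time-barred.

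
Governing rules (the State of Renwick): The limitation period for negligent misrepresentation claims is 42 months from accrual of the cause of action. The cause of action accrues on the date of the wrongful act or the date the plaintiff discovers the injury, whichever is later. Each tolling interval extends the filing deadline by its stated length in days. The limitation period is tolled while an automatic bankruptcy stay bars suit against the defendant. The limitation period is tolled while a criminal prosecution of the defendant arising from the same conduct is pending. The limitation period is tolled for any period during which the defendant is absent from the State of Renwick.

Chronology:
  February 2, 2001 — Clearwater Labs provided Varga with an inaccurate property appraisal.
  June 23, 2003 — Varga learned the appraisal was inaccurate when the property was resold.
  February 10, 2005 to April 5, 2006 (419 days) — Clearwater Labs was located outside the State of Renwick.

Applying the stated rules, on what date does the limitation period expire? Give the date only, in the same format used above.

February 15, 2008

Because discovery on June 23, 2003 post-dates the February 2, 2001 act, accrual under the later-of rule falls on June 23, 2003.
The untolled deadline — 42 months after June 23, 2003 — is December 23, 2006.
The period was tolled for 419 days by the defendant's absence from the jurisdiction (February 10, 2005 to April 5, 2006), pushing the deadline to February 15, 2008.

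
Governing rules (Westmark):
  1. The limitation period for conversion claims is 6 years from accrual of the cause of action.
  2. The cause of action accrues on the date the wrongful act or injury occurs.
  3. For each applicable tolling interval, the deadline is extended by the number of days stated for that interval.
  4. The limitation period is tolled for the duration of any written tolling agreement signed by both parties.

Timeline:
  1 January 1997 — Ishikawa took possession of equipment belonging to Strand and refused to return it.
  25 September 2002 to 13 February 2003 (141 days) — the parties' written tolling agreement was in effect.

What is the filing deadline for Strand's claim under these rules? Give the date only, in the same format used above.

22 May 2003

The claim accrued on 1 January 1997, when the wrongful act occurred.
6 years from 1 January 1997 is 1 January 2003.
The written tolling agreement from 25 September 2002 to 13 February 2003 tolled the period for 141 days, extending the deadline to 22 May 2003.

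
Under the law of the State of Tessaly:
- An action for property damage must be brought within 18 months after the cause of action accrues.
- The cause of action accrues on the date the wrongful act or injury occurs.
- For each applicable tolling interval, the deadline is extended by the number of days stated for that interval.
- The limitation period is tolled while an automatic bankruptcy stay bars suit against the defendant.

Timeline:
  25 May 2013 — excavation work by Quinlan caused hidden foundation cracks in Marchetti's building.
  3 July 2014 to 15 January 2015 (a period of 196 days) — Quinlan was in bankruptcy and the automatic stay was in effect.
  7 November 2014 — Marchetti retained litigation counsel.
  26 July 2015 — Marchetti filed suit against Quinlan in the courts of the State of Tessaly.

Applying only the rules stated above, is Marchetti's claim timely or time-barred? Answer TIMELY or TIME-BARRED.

TIME-BARRED

The cause of action accrued on 25 May 2013, the date of the act.
18 months from 25 May 2013 is 25 November 2014.
The automatic bankruptcy stay from 3 July 2014 to 15 January 2015 tolled the period for 196 days, extending the deadline to 9 June 2015.
Nothing else in the chronology tolls or restarts the period.
Filing on 26 July 2015 missed the 9 June 2015 deadline — the action is time-barred.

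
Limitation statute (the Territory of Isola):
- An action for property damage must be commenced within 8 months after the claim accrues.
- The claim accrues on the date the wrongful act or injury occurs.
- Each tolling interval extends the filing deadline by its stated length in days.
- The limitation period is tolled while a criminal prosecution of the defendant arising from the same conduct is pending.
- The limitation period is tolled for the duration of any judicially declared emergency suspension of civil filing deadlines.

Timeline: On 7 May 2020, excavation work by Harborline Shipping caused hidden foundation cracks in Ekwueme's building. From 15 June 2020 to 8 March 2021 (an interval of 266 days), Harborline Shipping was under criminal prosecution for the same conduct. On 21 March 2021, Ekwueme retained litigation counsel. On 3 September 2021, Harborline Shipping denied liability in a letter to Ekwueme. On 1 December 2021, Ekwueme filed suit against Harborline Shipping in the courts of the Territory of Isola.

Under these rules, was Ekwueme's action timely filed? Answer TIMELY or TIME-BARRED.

TIME-BARRED

The claim accrued on 7 May 2020, the date of the act.
The untolled deadline — 8 months after 7 May 2020 — is 7 January 2021.
Because the pending criminal prosecution ran from 15 June 2020 to 8 March 2021, the deadline is extended by 266 days to 30 September 2021.
None of the other events listed affects the running of the period under the stated rules.
Ekwueme filed on 1 December 2021, after the 30 September 2021 deadline, so the action is time-barred.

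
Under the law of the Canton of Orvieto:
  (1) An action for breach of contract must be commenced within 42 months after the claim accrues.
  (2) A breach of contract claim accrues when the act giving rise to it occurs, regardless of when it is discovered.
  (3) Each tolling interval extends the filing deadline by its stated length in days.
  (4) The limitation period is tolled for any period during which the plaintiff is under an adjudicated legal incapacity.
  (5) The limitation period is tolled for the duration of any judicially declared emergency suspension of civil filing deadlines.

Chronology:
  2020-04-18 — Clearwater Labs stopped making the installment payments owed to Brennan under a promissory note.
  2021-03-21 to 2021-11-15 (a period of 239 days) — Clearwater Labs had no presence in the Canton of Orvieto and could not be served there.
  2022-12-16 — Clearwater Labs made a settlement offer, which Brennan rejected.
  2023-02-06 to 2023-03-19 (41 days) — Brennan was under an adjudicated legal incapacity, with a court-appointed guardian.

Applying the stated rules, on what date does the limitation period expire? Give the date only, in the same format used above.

2023-11-28

The claim accrued on 2020-04-18, the date of the act.
The untolled deadline — 42 months after 2020-04-18 — is 2023-10-18.
The plaintiff's legal incapacity from 2023-02-06 to 2023-03-19 tolled the period for 41 days, extending the deadline to 2023-11-28.
No stated provision tolls the period for the defendant's absence, so the interval from 2021-03-21 to 2021-11-15 has no effect on the deadline.
Nothing else in the chronology tolls or restarts the period.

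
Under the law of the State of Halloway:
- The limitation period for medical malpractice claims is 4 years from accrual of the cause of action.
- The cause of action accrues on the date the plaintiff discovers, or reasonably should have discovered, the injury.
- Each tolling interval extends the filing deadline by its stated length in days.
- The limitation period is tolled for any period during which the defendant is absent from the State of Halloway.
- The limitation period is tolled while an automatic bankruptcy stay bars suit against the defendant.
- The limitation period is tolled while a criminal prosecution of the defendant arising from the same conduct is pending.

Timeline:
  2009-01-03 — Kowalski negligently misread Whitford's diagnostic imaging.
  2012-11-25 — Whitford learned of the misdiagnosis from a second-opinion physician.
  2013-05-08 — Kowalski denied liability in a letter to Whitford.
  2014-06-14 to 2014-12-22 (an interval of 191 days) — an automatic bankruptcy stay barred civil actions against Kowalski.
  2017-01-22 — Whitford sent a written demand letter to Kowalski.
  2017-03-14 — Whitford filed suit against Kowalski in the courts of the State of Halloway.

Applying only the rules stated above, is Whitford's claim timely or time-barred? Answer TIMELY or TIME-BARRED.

TIMELY

Under the discovery rule, the claim accrued on 2012-11-25, when Whitford discovered the injury — not on the 2009-01-03 date of the underlying act.
The untolled deadline — 4 years after 2012-11-25 — is 2016-11-25.
The period was tolled for 191 days by the automatic bankruptcy stay (2014-06-14 to 2014-12-22), pushing the deadline to 2017-06-04.
Nothing else in the chronology tolls or restarts the period.
The 2017-03-14 filing precedes the 2017-06-04 deadline; the claim is timely.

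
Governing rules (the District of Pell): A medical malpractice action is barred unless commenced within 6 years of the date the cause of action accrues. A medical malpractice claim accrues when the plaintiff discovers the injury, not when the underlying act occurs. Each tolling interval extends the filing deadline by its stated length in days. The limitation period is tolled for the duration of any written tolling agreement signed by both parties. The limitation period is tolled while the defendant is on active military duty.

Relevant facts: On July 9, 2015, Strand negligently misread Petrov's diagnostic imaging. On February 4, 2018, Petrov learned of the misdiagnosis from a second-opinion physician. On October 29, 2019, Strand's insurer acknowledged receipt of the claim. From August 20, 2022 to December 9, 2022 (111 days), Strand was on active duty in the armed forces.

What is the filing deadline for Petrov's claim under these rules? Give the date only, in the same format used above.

The claim did not accrue until Petrov discovered the injury on February 4, 2018; the July 9, 2015 act date does not start the clock under the stated rule.
6 years from February 4, 2018 is February 4, 2024.
The defendant's active military service from August 20, 2022 to December 9, 2022 tolled the period for 111 days, extending the deadline to May 25, 2024.
Nothing else in the chronology tolls or restarts the period.

May 25, 2024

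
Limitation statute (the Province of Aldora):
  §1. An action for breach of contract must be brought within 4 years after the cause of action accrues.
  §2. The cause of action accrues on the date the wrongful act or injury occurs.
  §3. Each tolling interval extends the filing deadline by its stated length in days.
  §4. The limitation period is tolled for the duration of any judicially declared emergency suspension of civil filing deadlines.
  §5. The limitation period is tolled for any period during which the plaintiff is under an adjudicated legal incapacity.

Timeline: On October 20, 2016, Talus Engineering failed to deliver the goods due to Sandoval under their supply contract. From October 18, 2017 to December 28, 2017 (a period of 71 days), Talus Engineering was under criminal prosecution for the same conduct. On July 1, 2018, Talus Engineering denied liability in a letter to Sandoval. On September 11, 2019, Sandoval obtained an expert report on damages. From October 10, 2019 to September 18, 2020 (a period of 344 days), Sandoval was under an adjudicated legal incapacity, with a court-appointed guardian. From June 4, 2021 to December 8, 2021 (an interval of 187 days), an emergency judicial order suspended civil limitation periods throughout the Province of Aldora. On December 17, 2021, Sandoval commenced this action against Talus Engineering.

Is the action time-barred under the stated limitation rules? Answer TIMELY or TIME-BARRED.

TIMELY

The limitation period began to run on October 20, 2016.
The untolled deadline — 4 years after October 20, 2016 — is October 20, 2020.
Because the plaintiff's legal incapacity ran from October 10, 2019 to September 18, 2020, the deadline is extended by 344 days to September 29, 2021.
The period was tolled for 187 days by the emergency suspension of filing deadlines (June 4, 2021 to December 8, 2021), pushing the deadline to April 4, 2022.
No stated provision tolls the period for a criminal prosecution, so the interval from October 18, 2017 to December 28, 2017 has no effect on the deadline.
None of the other events listed affects the running of the period under the stated rules.
Filing on December 17, 2021 beat the April 4, 2022 deadline — the action is timely.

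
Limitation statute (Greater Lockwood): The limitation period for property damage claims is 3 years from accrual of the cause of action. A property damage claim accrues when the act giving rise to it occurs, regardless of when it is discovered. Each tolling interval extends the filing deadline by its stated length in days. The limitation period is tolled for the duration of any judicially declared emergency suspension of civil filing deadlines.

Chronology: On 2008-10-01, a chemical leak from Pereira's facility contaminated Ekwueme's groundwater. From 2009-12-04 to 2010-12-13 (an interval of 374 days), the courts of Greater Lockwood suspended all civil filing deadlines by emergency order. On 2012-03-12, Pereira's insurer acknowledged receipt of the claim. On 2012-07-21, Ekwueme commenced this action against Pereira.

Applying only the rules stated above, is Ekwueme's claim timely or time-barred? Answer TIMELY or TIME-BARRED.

TIMELY

The cause of action accrued on 2008-10-01, the date of the act.
The untolled deadline — 3 years after 2008-10-01 — is 2011-10-01.
The emergency suspension of filing deadlines from 2009-12-04 to 2010-12-13 tolled the period for 374 days, extending the deadline to 2012-10-09.
Nothing else in the chronology tolls or restarts the period.
Ekwueme filed on 2012-07-21, before the 2012-10-09 deadline, so the action is timely.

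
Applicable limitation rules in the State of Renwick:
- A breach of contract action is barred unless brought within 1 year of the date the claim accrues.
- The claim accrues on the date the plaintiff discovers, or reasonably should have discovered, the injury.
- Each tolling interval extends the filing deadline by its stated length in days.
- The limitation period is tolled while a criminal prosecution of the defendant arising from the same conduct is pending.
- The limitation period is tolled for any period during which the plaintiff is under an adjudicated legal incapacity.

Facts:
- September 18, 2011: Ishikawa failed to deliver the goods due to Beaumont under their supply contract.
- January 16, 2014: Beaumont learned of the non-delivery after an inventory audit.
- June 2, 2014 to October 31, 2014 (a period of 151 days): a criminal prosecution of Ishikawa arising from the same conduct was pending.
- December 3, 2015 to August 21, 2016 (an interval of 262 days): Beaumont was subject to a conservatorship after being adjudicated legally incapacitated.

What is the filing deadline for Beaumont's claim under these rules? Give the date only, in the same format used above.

Accrual is tied to discovery, so the period began on January 16, 2014 rather than on September 18, 2011 when the act occurred.
1 year from January 16, 2014 is January 16, 2015.
Because the pending criminal prosecution ran from June 2, 2014 to October 31, 2014, the deadline is extended by 151 days to June 16, 2015.
The plaintiff's legal incapacity from December 3, 2015 to August 21, 2016 began after the period had already run on June 16, 2015, so it has no tolling effect.

June 16, 2015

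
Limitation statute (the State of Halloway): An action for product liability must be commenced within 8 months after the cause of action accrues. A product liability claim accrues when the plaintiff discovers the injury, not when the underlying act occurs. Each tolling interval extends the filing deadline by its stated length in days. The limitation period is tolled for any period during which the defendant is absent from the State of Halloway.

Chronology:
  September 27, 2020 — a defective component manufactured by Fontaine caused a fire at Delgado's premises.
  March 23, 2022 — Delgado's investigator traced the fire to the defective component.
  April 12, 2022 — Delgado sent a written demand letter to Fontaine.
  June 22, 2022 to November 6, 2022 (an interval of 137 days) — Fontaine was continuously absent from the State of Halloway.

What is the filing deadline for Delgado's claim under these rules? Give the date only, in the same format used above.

Under the discovery rule, the claim accrued on March 23, 2022, when Delgado discovered the injury — not on the September 27, 2020 date of the underlying act.
Adding the 8 months base period to March 23, 2022 gives a deadline of November 23, 2022, before any tolling.
The defendant's absence from the jurisdiction from June 22, 2022 to November 6, 2022 tolled the period for 137 days, extending the deadline to April 9, 2023.
Nothing else in the chronology tolls or restarts the period.

April 9, 2023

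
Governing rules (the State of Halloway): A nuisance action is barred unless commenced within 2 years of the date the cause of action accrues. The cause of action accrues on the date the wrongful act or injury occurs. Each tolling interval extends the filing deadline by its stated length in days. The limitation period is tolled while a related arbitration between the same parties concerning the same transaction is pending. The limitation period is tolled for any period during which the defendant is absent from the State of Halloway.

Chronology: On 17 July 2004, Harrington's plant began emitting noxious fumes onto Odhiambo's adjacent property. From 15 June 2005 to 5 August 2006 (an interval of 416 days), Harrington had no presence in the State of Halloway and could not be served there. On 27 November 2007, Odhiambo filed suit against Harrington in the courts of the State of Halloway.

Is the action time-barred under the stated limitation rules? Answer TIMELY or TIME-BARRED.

The cause of action accrued on 17 July 2004, the date of the act.
Adding the 2 years base period to 17 July 2004 gives a deadline of 17 July 2006, before any tolling.
Because the defendant's absence from the jurisdiction ran from 15 June 2005 to 5 August 2006, the deadline is extended by 416 days to 6 September 2007.
Odhiambo filed on 27 November 2007, after the 6 September 2007 deadline, so the action is time-barred.

TIME-BARRED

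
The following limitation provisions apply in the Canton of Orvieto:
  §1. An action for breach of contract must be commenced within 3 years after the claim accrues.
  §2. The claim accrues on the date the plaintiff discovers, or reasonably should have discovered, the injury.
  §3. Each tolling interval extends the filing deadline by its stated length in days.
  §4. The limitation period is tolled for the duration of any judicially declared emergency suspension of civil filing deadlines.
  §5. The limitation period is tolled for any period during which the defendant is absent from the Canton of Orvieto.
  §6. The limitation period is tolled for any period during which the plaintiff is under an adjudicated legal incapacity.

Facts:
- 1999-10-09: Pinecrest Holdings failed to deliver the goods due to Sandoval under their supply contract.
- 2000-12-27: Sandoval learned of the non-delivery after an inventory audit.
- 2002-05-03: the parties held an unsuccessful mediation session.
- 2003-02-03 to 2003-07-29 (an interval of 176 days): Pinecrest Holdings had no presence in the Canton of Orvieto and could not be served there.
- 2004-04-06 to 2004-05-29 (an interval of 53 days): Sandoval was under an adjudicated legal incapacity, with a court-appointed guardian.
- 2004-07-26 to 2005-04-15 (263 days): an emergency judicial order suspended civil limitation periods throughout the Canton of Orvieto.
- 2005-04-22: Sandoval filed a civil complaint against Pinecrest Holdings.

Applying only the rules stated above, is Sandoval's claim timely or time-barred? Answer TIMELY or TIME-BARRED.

TIMELY

Accrual is tied to discovery, so the period began on 2000-12-27 rather than on 1999-10-09 when the act occurred.
Adding the 3 years base period to 2000-12-27 gives a deadline of 2003-12-27, before any tolling.
The period was tolled for 176 days by the defendant's absence from the jurisdiction (2003-02-03 to 2003-07-29), pushing the deadline to 2004-06-20.
Because the plaintiff's legal incapacity ran from 2004-04-06 to 2004-05-29, the deadline is extended by 53 days to 2004-08-12.
The emergency suspension of filing deadlines from 2004-07-26 to 2005-04-15 tolled the period for 263 days, extending the deadline to 2005-05-02.
Nothing else in the chronology tolls or restarts the period.
The 2005-04-22 filing precedes the 2005-05-02 deadline; the claim is timely.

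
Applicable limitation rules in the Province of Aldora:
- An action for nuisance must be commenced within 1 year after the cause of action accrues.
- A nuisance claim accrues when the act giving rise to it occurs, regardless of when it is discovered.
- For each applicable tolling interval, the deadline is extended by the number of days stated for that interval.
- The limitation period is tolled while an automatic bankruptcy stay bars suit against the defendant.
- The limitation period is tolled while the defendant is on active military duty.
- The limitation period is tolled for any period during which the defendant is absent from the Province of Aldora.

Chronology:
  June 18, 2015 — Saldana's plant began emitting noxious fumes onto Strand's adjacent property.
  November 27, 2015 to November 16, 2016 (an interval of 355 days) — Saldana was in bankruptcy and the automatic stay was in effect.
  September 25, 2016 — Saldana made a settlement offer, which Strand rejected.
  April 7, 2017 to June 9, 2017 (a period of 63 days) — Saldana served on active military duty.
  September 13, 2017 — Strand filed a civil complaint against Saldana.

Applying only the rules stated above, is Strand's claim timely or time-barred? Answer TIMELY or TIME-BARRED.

TIME-BARRED

The limitation period began to run on June 18, 2015.
The untolled deadline — 1 year after June 18, 2015 — is June 18, 2016.
Because the automatic bankruptcy stay ran from November 27, 2015 to November 16, 2016, the deadline is extended by 355 days to June 8, 2017.
The defendant's active military service from April 7, 2017 to June 9, 2017 tolled the period for 63 days, extending the deadline to August 10, 2017.
Nothing else in the chronology tolls or restarts the period.
Strand filed on September 13, 2017, after the August 10, 2017 deadline, so the action is time-barred.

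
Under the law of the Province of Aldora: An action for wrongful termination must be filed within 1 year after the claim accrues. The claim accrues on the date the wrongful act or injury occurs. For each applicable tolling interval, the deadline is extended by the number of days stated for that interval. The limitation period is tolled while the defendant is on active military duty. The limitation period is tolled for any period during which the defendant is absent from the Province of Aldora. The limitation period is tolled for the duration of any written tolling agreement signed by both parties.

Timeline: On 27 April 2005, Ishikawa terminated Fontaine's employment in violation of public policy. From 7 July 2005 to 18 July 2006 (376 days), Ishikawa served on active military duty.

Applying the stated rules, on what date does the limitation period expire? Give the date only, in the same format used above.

The limitation period began to run on 27 April 2005.
1 year from 27 April 2005 is 27 April 2006.
The defendant's active military service from 7 July 2005 to 18 July 2006 tolled the period for 376 days, extending the deadline to 8 May 2007.

8 May 2007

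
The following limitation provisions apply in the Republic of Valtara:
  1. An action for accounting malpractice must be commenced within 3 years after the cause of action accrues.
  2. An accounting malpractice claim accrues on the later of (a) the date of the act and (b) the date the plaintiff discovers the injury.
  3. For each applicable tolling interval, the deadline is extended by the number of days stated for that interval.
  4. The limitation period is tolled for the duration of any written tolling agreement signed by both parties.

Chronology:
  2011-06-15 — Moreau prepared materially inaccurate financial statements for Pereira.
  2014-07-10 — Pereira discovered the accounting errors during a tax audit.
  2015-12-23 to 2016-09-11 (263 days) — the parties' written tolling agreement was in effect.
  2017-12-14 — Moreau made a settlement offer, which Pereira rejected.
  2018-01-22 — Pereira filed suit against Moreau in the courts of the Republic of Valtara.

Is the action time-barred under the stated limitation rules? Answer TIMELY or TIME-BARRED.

The claim accrued on 2014-07-10 — the later of the 2011-06-15 act and the 2014-07-10 discovery.
3 years from 2014-07-10 is 2017-07-10.
Because the written tolling agreement ran from 2015-12-23 to 2016-09-11, the deadline is extended by 263 days to 2018-03-30.
None of the other events listed affects the running of the period under the stated rules.
Pereira filed on 2018-01-22, before the 2018-03-30 deadline, so the action is timely.

TIMELY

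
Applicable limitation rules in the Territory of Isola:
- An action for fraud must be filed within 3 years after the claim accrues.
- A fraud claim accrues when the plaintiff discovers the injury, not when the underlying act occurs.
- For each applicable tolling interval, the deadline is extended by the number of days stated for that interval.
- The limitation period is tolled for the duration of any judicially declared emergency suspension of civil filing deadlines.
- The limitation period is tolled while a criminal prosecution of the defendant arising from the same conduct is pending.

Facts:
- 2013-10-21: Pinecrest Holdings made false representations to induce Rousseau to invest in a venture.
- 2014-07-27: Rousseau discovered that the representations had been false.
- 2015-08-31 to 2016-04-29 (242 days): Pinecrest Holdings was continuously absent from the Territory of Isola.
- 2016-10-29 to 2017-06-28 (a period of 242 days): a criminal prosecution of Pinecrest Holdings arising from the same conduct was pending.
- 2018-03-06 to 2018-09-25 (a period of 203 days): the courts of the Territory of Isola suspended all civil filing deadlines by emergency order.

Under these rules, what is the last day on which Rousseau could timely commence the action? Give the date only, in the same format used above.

The claim did not accrue until Rousseau discovered the injury on 2014-07-27; the 2013-10-21 act date does not start the clock under the stated rule.
The untolled deadline — 3 years after 2014-07-27 — is 2017-07-27.
Because the pending criminal prosecution ran from 2016-10-29 to 2017-06-28, the deadline is extended by 242 days to 2018-03-26.
Because the emergency suspension of filing deadlines ran from 2018-03-06 to 2018-09-25, the deadline is extended by 203 days to 2018-10-15.
The defendant's absence from the jurisdiction from 2015-08-31 to 2016-04-29 does not toll the period, because no stated rule makes the defendant's absence a tolling event.

2018-10-15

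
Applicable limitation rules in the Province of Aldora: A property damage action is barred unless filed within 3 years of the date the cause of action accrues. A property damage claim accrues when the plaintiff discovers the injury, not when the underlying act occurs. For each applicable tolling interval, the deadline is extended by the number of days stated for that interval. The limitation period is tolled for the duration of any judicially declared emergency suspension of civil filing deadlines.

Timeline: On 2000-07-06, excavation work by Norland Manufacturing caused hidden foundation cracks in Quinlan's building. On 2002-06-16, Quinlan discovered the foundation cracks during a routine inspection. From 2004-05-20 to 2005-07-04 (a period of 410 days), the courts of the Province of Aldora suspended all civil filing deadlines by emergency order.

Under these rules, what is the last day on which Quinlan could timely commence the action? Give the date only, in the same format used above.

The claim did not accrue until Quinlan discovered the injury on 2002-06-16; the 2000-07-06 act date does not start the clock under the stated rule.
The untolled deadline — 3 years after 2002-06-16 — is 2005-06-16.
The emergency suspension of filing deadlines from 2004-05-20 to 2005-07-04 tolled the period for 410 days, extending the deadline to 2006-07-31.

2006-07-31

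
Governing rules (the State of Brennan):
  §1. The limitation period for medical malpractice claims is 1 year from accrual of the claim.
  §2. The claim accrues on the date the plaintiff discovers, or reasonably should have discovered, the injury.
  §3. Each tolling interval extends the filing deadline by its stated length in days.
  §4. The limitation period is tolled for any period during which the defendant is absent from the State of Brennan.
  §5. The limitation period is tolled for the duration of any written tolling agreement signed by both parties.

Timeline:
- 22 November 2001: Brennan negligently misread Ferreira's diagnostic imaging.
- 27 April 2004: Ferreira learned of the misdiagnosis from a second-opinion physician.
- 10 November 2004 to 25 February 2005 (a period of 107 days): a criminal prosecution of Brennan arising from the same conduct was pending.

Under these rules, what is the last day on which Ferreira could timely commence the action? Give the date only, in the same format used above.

Accrual is tied to discovery, so the period began on 27 April 2004 rather than on 22 November 2001 when the act occurred.
1 year from 27 April 2004 is 27 April 2005.
The pending criminal prosecution from 10 November 2004 to 25 February 2005 does not toll the period, because no stated rule makes a criminal prosecution a tolling event.

27 April 2005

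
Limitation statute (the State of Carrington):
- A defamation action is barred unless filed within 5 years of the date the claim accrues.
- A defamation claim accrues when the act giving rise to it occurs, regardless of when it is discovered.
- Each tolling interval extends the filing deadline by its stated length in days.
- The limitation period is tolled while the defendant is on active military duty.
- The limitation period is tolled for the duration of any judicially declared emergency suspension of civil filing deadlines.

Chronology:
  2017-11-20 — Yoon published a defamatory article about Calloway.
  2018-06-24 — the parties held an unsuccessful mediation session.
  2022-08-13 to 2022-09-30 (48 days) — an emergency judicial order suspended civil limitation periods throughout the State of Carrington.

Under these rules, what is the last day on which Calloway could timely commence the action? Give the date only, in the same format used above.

The claim accrued on 2017-11-20, the date of the act.
The untolled deadline — 5 years after 2017-11-20 — is 2022-11-20.
The emergency suspension of filing deadlines from 2022-08-13 to 2022-09-30 tolled the period for 48 days, extending the deadline to 2023-01-07.
Nothing else in the chronology tolls or restarts the period.

2023-01-07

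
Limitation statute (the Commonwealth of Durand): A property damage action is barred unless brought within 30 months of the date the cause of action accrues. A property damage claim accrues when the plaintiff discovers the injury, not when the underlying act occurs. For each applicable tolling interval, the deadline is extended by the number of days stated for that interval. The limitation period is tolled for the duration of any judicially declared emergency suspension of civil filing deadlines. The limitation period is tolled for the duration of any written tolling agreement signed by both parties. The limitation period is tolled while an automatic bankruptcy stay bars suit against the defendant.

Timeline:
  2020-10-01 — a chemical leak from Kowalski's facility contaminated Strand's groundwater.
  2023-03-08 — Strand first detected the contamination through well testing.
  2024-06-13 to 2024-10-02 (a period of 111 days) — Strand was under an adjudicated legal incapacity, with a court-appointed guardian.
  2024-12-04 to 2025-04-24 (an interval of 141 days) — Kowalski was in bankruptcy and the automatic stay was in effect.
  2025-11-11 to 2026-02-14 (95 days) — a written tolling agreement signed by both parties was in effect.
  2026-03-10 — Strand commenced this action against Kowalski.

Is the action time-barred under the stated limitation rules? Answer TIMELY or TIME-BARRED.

Accrual is tied to discovery, so the period began on 2023-03-08 rather than on 2020-10-01 when the act occurred.
Adding the 30 months base period to 2023-03-08 gives a deadline of 2025-09-08, before any tolling.
Because the automatic bankruptcy stay ran from 2024-12-04 to 2025-04-24, the deadline is extended by 141 days to 2026-01-27.
The period was tolled for 95 days by the written tolling agreement (2025-11-11 to 2026-02-14), pushing the deadline to 2026-05-02.
Although the plaintiff's incapacity ran from 2024-06-13 to 2024-10-02, the stated rules do not make that a tolling event, so it is disregarded.
The 2026-03-10 filing precedes the 2026-05-02 deadline; the claim is timely.

TIMELY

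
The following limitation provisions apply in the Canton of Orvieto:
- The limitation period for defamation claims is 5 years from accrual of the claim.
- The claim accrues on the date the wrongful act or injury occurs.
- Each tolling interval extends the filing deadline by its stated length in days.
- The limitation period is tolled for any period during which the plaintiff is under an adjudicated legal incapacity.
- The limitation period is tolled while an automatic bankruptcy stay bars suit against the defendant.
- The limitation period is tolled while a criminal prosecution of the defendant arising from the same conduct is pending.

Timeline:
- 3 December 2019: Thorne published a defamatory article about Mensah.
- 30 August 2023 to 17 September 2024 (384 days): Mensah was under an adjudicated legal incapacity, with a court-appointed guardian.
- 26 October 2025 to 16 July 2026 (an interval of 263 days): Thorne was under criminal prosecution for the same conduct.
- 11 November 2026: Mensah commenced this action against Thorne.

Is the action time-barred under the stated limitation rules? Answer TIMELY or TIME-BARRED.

TIME-BARRED

The limitation period began to run on 3 December 2019.
The untolled deadline — 5 years after 3 December 2019 — is 3 December 2024.
The period was tolled for 384 days by the plaintiff's legal incapacity (30 August 2023 to 17 September 2024), pushing the deadline to 22 December 2025.
Because the pending criminal prosecution ran from 26 October 2025 to 16 July 2026, the deadline is extended by 263 days to 11 September 2026.
The 11 November 2026 filing falls after the 11 September 2026 deadline; the claim is time-barred.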